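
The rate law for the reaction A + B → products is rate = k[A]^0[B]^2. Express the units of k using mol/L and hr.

(mol/L)⁻¹·hr⁻¹

Step 1: Overall order = 0 + 2 = 2.
Step 2: rate has units mol/L·hr⁻¹; [A]^0[B]^2 has units (mol/L)^2.
Step 3: k = rate/([A]^0[B]^2), so units of k = (mol/L)^(1-2)·hr⁻¹ = (mol/L)⁻¹·hr⁻¹.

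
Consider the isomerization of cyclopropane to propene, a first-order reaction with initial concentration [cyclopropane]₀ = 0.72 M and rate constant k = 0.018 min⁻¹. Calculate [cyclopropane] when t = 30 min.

0.4196 M

Step 1: For a first-order reaction: [cyclopropane] = [cyclopropane]₀ × e^(-kt)
Step 2: [cyclopropane] = 0.72 × e^(-0.018 × 30)
Step 3: [cyclopropane] = 0.72 × e^(-0.54)
Step 4: [cyclopropane] = 0.72 × 0.582748 = 0.4196 M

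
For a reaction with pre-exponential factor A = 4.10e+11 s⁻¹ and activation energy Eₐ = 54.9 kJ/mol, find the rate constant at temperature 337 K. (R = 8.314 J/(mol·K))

1.27e+03 s⁻¹

Step 1: Use the Arrhenius equation: k = A × exp(-Eₐ/RT)
Step 2: Convert Eₐ to J/mol: 54.9 kJ/mol = 54900 J/mol
Step 3: Calculate the exponent: -Eₐ/(RT) = -54900/(8.314 × 337) = -19.59442
Step 4: k = 4.10e+11 × exp(-19.59442)
Step 5: k = 4.10e+11 × 3.09209e-09 = 1.2678e+03 s⁻¹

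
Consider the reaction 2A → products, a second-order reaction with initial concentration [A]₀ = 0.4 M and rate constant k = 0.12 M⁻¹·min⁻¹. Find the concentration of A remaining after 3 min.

0.3497 M

Step 1: For a second-order reaction: 1/[A] = 1/[A]₀ + kt
Step 2: 1/[A] = 1/0.4 + 0.12 × 3
Step 3: 1/[A] = 2.5 + 0.36 = 2.86
Step 4: [A] = 1/2.86 = 0.3497 M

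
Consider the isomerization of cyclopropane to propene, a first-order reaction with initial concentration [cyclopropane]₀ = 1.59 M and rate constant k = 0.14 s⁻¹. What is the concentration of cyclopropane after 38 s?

0.007779 M

Step 1: For a first-order reaction: [cyclopropane] = [cyclopropane]₀ × e^(-kt)
Step 2: [cyclopropane] = 1.59 × e^(-0.14 × 38)
Step 3: [cyclopropane] = 1.59 × e^(-5.32)
Step 4: [cyclopropane] = 1.59 × 0.00489275 = 0.007779 M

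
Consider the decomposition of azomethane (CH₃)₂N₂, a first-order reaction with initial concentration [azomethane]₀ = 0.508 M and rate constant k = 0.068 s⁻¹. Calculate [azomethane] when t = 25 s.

0.0928 M

Step 1: For a first-order reaction: [azomethane] = [azomethane]₀ × e^(-kt)
Step 2: [azomethane] = 0.508 × e^(-0.068 × 25)
Step 3: [azomethane] = 0.508 × e^(-1.7)
Step 4: [azomethane] = 0.508 × 0.182684 = 0.0928 M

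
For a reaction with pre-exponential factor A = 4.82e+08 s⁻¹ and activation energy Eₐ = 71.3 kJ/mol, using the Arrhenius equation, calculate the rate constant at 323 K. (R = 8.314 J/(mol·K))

1.42e-03 s⁻¹

Step 1: Use the Arrhenius equation: k = A × exp(-Eₐ/RT)
Step 2: Convert Eₐ to J/mol: 71.3 kJ/mol = 71300 J/mol
Step 3: Calculate the exponent: -Eₐ/(RT) = -71300/(8.314 × 323) = -26.55076
Step 4: k = 4.82e+08 × exp(-26.55076)
Step 5: k = 4.82e+08 × 2.94545e-12 = 1.4197e-03 s⁻¹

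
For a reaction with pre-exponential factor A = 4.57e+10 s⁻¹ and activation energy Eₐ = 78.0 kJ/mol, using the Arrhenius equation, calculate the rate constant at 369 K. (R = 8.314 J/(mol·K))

4.15e-01 s⁻¹

Step 1: Use the Arrhenius equation: k = A × exp(-Eₐ/RT)
Step 2: Convert Eₐ to J/mol: 78.0 kJ/mol = 78000 J/mol
Step 3: Calculate the exponent: -Eₐ/(RT) = -78000/(8.314 × 369) = -25.42484
Step 4: k = 4.57e+10 × exp(-25.42484)
Step 5: k = 4.57e+10 × 9.08097e-12 = 4.1500e-01 s⁻¹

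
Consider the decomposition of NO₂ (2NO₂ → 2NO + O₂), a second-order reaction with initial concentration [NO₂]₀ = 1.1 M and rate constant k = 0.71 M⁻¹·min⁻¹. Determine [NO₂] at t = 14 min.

0.09217 M

Step 1: For a second-order reaction: 1/[NO₂] = 1/[NO₂]₀ + kt
Step 2: 1/[NO₂] = 1/1.1 + 0.71 × 14
Step 3: 1/[NO₂] = 0.9091 + 9.94 = 10.85
Step 4: [NO₂] = 1/10.85 = 0.09217 M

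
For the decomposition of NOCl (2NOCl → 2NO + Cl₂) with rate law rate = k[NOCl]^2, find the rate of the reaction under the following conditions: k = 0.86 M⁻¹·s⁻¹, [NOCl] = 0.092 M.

0.007279 M/s

Step 1: Identify the rate law: rate = k[NOCl]^2
Step 2: Substitute values: rate = 0.86 × (0.092)^2
Step 3: Calculate: rate = 0.86 × 0.008464 = 0.00727904 M/s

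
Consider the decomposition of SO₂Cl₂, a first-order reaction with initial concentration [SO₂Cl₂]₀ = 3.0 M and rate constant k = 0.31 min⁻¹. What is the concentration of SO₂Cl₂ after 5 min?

0.6367 M

Step 1: For a first-order reaction: [SO₂Cl₂] = [SO₂Cl₂]₀ × e^(-kt)
Step 2: [SO₂Cl₂] = 3.0 × e^(-0.31 × 5)
Step 3: [SO₂Cl₂] = 3.0 × e^(-1.55)
Step 4: [SO₂Cl₂] = 3.0 × 0.212248 = 0.6367 M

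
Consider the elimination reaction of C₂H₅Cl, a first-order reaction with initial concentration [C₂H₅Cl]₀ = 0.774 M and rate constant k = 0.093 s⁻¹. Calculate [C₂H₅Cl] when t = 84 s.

0.0003134 M

Step 1: For a first-order reaction: [C₂H₅Cl] = [C₂H₅Cl]₀ × e^(-kt)
Step 2: [C₂H₅Cl] = 0.774 × e^(-0.093 × 84)
Step 3: [C₂H₅Cl] = 0.774 × e^(-7.812)
Step 4: [C₂H₅Cl] = 0.774 × 0.000404848 = 0.0003134 M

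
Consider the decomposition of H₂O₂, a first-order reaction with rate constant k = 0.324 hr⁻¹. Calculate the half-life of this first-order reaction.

2.139 hr

Step 1: For a first-order reaction, t₁/₂ = ln(2)/k
Step 2: t₁/₂ = ln(2)/0.324
Step 3: t₁/₂ = 0.6931/0.324 = 2.139 hr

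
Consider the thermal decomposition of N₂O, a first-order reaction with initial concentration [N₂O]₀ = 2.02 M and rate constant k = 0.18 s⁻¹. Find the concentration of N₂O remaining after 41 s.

0.00126 M

Step 1: For a first-order reaction: [N₂O] = [N₂O]₀ × e^(-kt)
Step 2: [N₂O] = 2.02 × e^(-0.18 × 41)
Step 3: [N₂O] = 2.02 × e^(-7.38)
Step 4: [N₂O] = 2.02 × 0.000623601 = 0.00126 M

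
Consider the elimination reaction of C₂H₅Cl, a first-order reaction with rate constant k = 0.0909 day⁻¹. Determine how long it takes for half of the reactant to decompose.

7.625 day

Step 1: For a first-order reaction, t₁/₂ = ln(2)/k
Step 2: t₁/₂ = ln(2)/0.0909
Step 3: t₁/₂ = 0.6931/0.0909 = 7.625 day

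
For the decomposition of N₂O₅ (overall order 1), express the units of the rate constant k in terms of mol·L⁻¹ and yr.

yr⁻¹

Step 1: For overall order n, rate = k × (concentration)^n.
Step 2: Rate has units mol·L⁻¹·yr⁻¹; concentration term has units (mol·L⁻¹)^1.
Step 3: k = rate / (concentration)^n, so units of k = (mol·L⁻¹)^(1-1)·yr⁻¹ = yr⁻¹.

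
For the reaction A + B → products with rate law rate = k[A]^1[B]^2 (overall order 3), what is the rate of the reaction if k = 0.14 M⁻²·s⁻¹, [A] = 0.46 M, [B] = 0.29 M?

0.005416 M/s

Step 1: The rate law is rate = k[A]^1[B]^2, overall order = 1+2 = 3
Step 2: Substitute values: rate = 0.14 × (0.46)^1 × (0.29)^2
Step 3: rate = 0.14 × 0.46 × 0.0841 = 0.00541604 M/s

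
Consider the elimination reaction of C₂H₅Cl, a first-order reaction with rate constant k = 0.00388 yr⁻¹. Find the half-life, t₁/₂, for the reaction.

178.6 yr

Step 1: For a first-order reaction, t₁/₂ = ln(2)/k
Step 2: t₁/₂ = ln(2)/0.00388
Step 3: t₁/₂ = 0.6931/0.00388 = 178.6 yr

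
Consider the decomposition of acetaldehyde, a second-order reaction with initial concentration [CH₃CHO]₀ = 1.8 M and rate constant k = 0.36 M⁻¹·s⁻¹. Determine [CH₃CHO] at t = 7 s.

0.3251 M

Step 1: For a second-order reaction: 1/[CH₃CHO] = 1/[CH₃CHO]₀ + kt
Step 2: 1/[CH₃CHO] = 1/1.8 + 0.36 × 7
Step 3: 1/[CH₃CHO] = 0.5556 + 2.52 = 3.076
Step 4: [CH₃CHO] = 1/3.076 = 0.3251 M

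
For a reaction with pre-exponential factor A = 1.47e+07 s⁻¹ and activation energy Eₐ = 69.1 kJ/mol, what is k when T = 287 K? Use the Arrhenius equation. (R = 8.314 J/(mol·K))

3.90e-06 s⁻¹

Step 1: Use the Arrhenius equation: k = A × exp(-Eₐ/RT)
Step 2: Convert Eₐ to J/mol: 69.1 kJ/mol = 69100 J/mol
Step 3: Calculate the exponent: -Eₐ/(RT) = -69100/(8.314 × 287) = -28.95917
Step 4: k = 1.47e+07 × exp(-28.95917)
Step 5: k = 1.47e+07 × 2.64967e-13 = 3.8950e-06 s⁻¹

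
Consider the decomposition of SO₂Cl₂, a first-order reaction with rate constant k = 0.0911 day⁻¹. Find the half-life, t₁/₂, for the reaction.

7.609 day

Step 1: For a first-order reaction, t₁/₂ = ln(2)/k
Step 2: t₁/₂ = ln(2)/0.0911
Step 3: t₁/₂ = 0.6931/0.0911 = 7.609 day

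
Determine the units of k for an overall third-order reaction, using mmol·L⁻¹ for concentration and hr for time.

(mmol·L⁻¹)⁻²·hr⁻¹

Step 1: For overall order n, rate = k × (concentration)^n.
Step 2: Rate has units mmol·L⁻¹·hr⁻¹; concentration term has units (mmol·L⁻¹)^3.
Step 3: k = rate / (concentration)^n, so units of k = (mmol·L⁻¹)^(1-3)·hr⁻¹ = (mmol·L⁻¹)⁻²·hr⁻¹.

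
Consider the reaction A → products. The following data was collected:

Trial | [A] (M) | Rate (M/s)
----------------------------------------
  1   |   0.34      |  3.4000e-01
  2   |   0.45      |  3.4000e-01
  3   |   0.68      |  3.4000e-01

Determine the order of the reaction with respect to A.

zeroth order (0)

Step 1: Compare trials - when concentration changes, rate stays constant.
Step 2: rate₂/rate₁ = 3.4000e-01/3.4000e-01 = 1
Step 3: [A]₂/[A]₁ = 0.45/0.34 = 1.324
Step 4: Since rate ratio ≈ (conc ratio)^0, the reaction is zeroth order.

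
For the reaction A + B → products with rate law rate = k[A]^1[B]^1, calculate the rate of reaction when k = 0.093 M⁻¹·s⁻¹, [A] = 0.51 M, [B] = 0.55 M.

0.02609 M/s

Step 1: The rate law is rate = k[A]^1[B]^1
Step 2: Substitute: rate = 0.093 × (0.51)^1 × (0.55)^1
Step 3: rate = 0.093 × 0.51 × 0.55 = 0.0260865 M/s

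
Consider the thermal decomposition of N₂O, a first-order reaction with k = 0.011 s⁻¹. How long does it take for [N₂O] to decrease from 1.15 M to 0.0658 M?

260.1 s

Step 1: For first-order: t = ln([N₂O]₀/[N₂O])/k
Step 2: t = ln(1.15/0.0658)/0.011
Step 3: t = ln(17.48)/0.011
Step 4: t = 2.861/0.011 = 260.1 s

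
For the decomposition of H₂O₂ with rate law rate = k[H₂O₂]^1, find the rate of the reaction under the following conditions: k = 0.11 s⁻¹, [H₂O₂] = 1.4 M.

0.154 M/s

Step 1: Identify the rate law: rate = k[H₂O₂]^1
Step 2: Substitute values: rate = 0.11 × (1.4)^1
Step 3: Calculate: rate = 0.11 × 1.4 = 0.154 M/s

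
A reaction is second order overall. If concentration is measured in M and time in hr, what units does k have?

M⁻¹·hr⁻¹

Step 1: For overall order n, rate = k × (concentration)^n.
Step 2: Rate has units M·hr⁻¹; concentration term has units M^2.
Step 3: k = rate / (concentration)^n, so units of k = M^(1-2)·hr⁻¹ = M⁻¹·hr⁻¹.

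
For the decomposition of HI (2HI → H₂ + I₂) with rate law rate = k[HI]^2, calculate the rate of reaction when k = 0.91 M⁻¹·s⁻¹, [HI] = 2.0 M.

3.64 M/s

Step 1: Identify the rate law: rate = k[HI]^2
Step 2: Substitute values: rate = 0.91 × (2.0)^2
Step 3: Calculate: rate = 0.91 × 4 = 3.64 M/s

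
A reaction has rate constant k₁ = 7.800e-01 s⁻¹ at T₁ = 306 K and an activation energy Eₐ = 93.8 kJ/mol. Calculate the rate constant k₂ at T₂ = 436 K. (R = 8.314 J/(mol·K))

4.639e+04 s⁻¹

Step 1: Use the two-temperature Arrhenius form: ln(k₂/k₁) = -Eₐ/R × (1/T₂ - 1/T₁)
Step 2: Convert Eₐ to J/mol: 93.8 kJ/mol = 93800 J/mol
Step 3: 1/T₂ - 1/T₁ = 1/436 - 1/306 = -9.743959e-04 K⁻¹
Step 4: ln(k₂/k₁) = -93800/8.314 × -9.743959e-04 = 10.99330
Step 5: k₂ = k₁ × exp(10.99330) = 7.800e-01 × 5.94743e+04 = 4.639e+04 s⁻¹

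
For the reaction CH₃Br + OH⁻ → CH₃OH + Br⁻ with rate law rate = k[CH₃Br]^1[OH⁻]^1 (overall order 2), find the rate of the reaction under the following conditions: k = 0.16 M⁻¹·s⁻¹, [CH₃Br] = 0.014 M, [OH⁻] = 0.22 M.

0.0004928 M/s

Step 1: The rate law is rate = k[CH₃Br]^1[OH⁻]^1, overall order = 1+1 = 2
Step 2: Substitute values: rate = 0.16 × (0.014)^1 × (0.22)^1
Step 3: rate = 0.16 × 0.014 × 0.22 = 0.0004928 M/s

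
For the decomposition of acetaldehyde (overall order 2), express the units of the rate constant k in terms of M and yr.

M⁻¹·yr⁻¹

Step 1: For overall order n, rate = k × (concentration)^n.
Step 2: Rate has units M·yr⁻¹; concentration term has units M^2.
Step 3: k = rate / (concentration)^n, so units of k = M^(1-2)·yr⁻¹ = M⁻¹·yr⁻¹.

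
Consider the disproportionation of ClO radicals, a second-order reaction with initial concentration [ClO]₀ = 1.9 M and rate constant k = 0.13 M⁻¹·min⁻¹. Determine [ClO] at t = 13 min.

0.4512 M

Step 1: For a second-order reaction: 1/[ClO] = 1/[ClO]₀ + kt
Step 2: 1/[ClO] = 1/1.9 + 0.13 × 13
Step 3: 1/[ClO] = 0.5263 + 1.69 = 2.216
Step 4: [ClO] = 1/2.216 = 0.4512 M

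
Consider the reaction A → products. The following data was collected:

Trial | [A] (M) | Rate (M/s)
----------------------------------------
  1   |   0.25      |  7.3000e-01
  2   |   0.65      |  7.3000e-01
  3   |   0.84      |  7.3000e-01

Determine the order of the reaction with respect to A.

zeroth order (0)

Step 1: Compare trials - when concentration changes, rate stays constant.
Step 2: rate₂/rate₁ = 7.3000e-01/7.3000e-01 = 1
Step 3: [A]₂/[A]₁ = 0.65/0.25 = 2.6
Step 4: Since rate ratio ≈ (conc ratio)^0, the reaction is zeroth order.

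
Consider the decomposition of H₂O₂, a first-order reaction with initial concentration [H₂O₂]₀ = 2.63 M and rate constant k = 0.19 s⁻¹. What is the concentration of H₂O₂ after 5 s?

1.017 M

Step 1: For a first-order reaction: [H₂O₂] = [H₂O₂]₀ × e^(-kt)
Step 2: [H₂O₂] = 2.63 × e^(-0.19 × 5)
Step 3: [H₂O₂] = 2.63 × e^(-0.95)
Step 4: [H₂O₂] = 2.63 × 0.386741 = 1.017 M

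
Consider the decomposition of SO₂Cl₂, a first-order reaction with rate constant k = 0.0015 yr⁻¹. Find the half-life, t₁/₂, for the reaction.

462.1 yr

Step 1: For a first-order reaction, t₁/₂ = ln(2)/k
Step 2: t₁/₂ = ln(2)/0.0015
Step 3: t₁/₂ = 0.6931/0.0015 = 462.1 yr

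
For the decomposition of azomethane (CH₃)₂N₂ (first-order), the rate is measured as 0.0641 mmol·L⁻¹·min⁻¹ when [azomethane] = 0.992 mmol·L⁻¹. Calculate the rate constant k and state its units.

0.06462 min⁻¹

Step 1: rate = k[azomethane]^1, so k = rate / [azomethane]^1.
Step 2: k = 0.0641 / (0.992)^1 = 0.0641 / 0.992.
Step 3: k = 0.06462 min⁻¹.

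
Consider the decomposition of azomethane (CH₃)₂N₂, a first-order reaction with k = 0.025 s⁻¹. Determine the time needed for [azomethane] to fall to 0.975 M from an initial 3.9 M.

55.45 s

Step 1: For first-order: t = ln([azomethane]₀/[azomethane])/k
Step 2: t = ln(3.9/0.975)/0.025
Step 3: t = ln(4)/0.025
Step 4: t = 1.386/0.025 = 55.45 s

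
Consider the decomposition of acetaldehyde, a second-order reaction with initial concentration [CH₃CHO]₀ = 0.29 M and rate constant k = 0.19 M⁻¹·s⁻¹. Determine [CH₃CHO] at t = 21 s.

0.1344 M

Step 1: For a second-order reaction: 1/[CH₃CHO] = 1/[CH₃CHO]₀ + kt
Step 2: 1/[CH₃CHO] = 1/0.29 + 0.19 × 21
Step 3: 1/[CH₃CHO] = 3.448 + 3.99 = 7.438
Step 4: [CH₃CHO] = 1/7.438 = 0.1344 M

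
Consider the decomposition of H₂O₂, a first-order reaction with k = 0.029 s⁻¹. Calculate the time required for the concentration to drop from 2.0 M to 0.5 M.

47.8 s

Step 1: For first-order: t = ln([H₂O₂]₀/[H₂O₂])/k
Step 2: t = ln(2.0/0.5)/0.029
Step 3: t = ln(4)/0.029
Step 4: t = 1.386/0.029 = 47.8 s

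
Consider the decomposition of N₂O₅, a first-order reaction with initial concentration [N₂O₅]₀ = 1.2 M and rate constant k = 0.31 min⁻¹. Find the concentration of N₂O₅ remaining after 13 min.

0.02133 M

Step 1: For a first-order reaction: [N₂O₅] = [N₂O₅]₀ × e^(-kt)
Step 2: [N₂O₅] = 1.2 × e^(-0.31 × 13)
Step 3: [N₂O₅] = 1.2 × e^(-4.03)
Step 4: [N₂O₅] = 1.2 × 0.0177743 = 0.02133 M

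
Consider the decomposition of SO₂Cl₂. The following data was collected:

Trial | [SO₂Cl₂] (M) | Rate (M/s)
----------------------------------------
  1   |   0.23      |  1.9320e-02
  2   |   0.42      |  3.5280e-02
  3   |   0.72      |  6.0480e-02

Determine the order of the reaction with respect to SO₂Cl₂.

first order (1)

Step 1: Compare trials to find order n where rate₂/rate₁ = ([SO₂Cl₂]₂/[SO₂Cl₂]₁)^n
Step 2: rate₂/rate₁ = 3.5280e-02/1.9320e-02 = 1.826
Step 3: [SO₂Cl₂]₂/[SO₂Cl₂]₁ = 0.42/0.23 = 1.826
Step 4: n = ln(1.826)/ln(1.826) = 1.00 ≈ 1
Step 5: The reaction is first order in SO₂Cl₂.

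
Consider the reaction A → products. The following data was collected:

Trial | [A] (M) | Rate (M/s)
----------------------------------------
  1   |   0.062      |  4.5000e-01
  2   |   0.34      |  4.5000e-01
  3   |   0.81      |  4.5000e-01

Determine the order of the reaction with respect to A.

zeroth order (0)

Step 1: Compare trials - when concentration changes, rate stays constant.
Step 2: rate₂/rate₁ = 4.5000e-01/4.5000e-01 = 1
Step 3: [A]₂/[A]₁ = 0.34/0.062 = 5.484
Step 4: Since rate ratio ≈ (conc ratio)^0, the reaction is zeroth order.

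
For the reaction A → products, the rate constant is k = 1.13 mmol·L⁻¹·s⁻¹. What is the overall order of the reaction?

zeroth order (0)

Step 1: The units of k for an nth-order reaction are (concentration)^(1-n)·(time)⁻¹.
Step 2: Here k has units mmol·L⁻¹·s⁻¹, so the concentration exponent is 1.
Step 3: 1 - n = 1 ⇒ n = 0. The reaction is zeroth order.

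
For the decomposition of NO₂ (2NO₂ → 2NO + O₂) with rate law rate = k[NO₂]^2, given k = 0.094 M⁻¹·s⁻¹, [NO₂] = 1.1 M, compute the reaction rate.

0.1137 M/s

Step 1: Identify the rate law: rate = k[NO₂]^2
Step 2: Substitute values: rate = 0.094 × (1.1)^2
Step 3: Calculate: rate = 0.094 × 1.21 = 0.11374 M/s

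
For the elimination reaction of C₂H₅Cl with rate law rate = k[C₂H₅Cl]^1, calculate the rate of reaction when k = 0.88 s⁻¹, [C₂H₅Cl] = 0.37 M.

0.3256 M/s

Step 1: Identify the rate law: rate = k[C₂H₅Cl]^1
Step 2: Substitute values: rate = 0.88 × (0.37)^1
Step 3: Calculate: rate = 0.88 × 0.37 = 0.3256 M/s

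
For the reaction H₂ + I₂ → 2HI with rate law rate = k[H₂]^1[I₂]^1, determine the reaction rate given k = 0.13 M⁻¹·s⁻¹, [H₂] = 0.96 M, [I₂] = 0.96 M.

0.1198 M/s

Step 1: The rate law is rate = k[H₂]^1[I₂]^1
Step 2: Substitute: rate = 0.13 × (0.96)^1 × (0.96)^1
Step 3: rate = 0.13 × 0.96 × 0.96 = 0.119808 M/s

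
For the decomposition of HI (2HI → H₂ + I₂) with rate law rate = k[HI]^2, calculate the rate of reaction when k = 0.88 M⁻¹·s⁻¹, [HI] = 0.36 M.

0.114 M/s

Step 1: Identify the rate law: rate = k[HI]^2
Step 2: Substitute values: rate = 0.88 × (0.36)^2
Step 3: Calculate: rate = 0.88 × 0.1296 = 0.114048 M/s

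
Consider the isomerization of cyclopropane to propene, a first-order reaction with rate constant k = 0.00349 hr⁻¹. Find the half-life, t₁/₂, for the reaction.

198.6 hr

Step 1: For a first-order reaction, t₁/₂ = ln(2)/k
Step 2: t₁/₂ = ln(2)/0.00349
Step 3: t₁/₂ = 0.6931/0.00349 = 198.6 hr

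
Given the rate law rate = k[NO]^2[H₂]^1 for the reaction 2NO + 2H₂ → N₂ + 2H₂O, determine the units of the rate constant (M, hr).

M⁻²·hr⁻¹

Step 1: Overall order = 2 + 1 = 3.
Step 2: rate has units M·hr⁻¹; [NO]^2[H₂]^1 has units M^3.
Step 3: k = rate/([NO]^2[H₂]^1), so units of k = M^(1-3)·hr⁻¹ = M⁻²·hr⁻¹.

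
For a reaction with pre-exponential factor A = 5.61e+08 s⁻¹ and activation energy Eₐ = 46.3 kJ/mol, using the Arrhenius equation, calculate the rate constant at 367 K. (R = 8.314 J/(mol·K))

1.44e+02 s⁻¹

Step 1: Use the Arrhenius equation: k = A × exp(-Eₐ/RT)
Step 2: Convert Eₐ to J/mol: 46.3 kJ/mol = 46300 J/mol
Step 3: Calculate the exponent: -Eₐ/(RT) = -46300/(8.314 × 367) = -15.17417
Step 4: k = 5.61e+08 × exp(-15.17417)
Step 5: k = 5.61e+08 × 2.57005e-07 = 1.4418e+02 s⁻¹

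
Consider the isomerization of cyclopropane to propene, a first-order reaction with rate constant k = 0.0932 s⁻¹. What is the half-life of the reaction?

7.437 s

Step 1: For a first-order reaction, t₁/₂ = ln(2)/k
Step 2: t₁/₂ = ln(2)/0.0932
Step 3: t₁/₂ = 0.6931/0.0932 = 7.437 s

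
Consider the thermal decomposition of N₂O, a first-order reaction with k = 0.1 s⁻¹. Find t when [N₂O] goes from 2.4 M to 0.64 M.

13.22 s

Step 1: For first-order: t = ln([N₂O]₀/[N₂O])/k
Step 2: t = ln(2.4/0.64)/0.1
Step 3: t = ln(3.75)/0.1
Step 4: t = 1.322/0.1 = 13.22 s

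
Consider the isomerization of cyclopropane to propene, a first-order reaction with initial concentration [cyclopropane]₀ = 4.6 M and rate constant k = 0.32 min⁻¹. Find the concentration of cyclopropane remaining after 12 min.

0.09887 M

Step 1: For a first-order reaction: [cyclopropane] = [cyclopropane]₀ × e^(-kt)
Step 2: [cyclopropane] = 4.6 × e^(-0.32 × 12)
Step 3: [cyclopropane] = 4.6 × e^(-3.84)
Step 4: [cyclopropane] = 4.6 × 0.0214936 = 0.09887 M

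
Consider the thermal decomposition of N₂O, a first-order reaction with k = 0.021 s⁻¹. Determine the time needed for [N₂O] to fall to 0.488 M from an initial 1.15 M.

40.82 s

Step 1: For first-order: t = ln([N₂O]₀/[N₂O])/k
Step 2: t = ln(1.15/0.488)/0.021
Step 3: t = ln(2.357)/0.021
Step 4: t = 0.8572/0.021 = 40.82 s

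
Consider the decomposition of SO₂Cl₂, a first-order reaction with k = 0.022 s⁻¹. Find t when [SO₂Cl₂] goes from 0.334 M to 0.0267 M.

114.8 s

Step 1: For first-order: t = ln([SO₂Cl₂]₀/[SO₂Cl₂])/k
Step 2: t = ln(0.334/0.0267)/0.022
Step 3: t = ln(12.51)/0.022
Step 4: t = 2.526/0.022 = 114.8 s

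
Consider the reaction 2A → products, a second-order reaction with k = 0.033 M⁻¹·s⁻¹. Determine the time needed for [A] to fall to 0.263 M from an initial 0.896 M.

81.4 s

Step 1: For second-order: t = (1/[A] - 1/[A]₀)/k
Step 2: t = (1/0.263 - 1/0.896)/0.033
Step 3: t = (3.802 - 1.116)/0.033
Step 4: t = 2.686/0.033 = 81.4 s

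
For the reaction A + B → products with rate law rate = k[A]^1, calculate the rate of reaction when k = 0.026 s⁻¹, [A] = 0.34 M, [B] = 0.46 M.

0.00884 M/s

Step 1: The rate law is rate = k[A]^1
Step 2: Note that the rate does not depend on [B] (zero order in B).
Step 3: rate = 0.026 × (0.34)^1 = 0.00884 M/s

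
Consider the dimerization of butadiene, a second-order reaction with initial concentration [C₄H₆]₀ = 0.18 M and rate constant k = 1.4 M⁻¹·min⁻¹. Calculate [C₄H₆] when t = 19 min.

0.0311 M

Step 1: For a second-order reaction: 1/[C₄H₆] = 1/[C₄H₆]₀ + kt
Step 2: 1/[C₄H₆] = 1/0.18 + 1.4 × 19
Step 3: 1/[C₄H₆] = 5.556 + 26.6 = 32.16
Step 4: [C₄H₆] = 1/32.16 = 0.0311 M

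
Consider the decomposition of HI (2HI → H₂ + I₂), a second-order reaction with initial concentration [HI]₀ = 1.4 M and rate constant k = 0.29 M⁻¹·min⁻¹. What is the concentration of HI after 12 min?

0.2384 M

Step 1: For a second-order reaction: 1/[HI] = 1/[HI]₀ + kt
Step 2: 1/[HI] = 1/1.4 + 0.29 × 12
Step 3: 1/[HI] = 0.7143 + 3.48 = 4.194
Step 4: [HI] = 1/4.194 = 0.2384 M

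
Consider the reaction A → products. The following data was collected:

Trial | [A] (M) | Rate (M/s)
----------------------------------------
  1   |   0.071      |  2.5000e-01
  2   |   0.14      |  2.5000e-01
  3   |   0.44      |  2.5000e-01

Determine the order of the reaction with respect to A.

zeroth order (0)

Step 1: Compare trials - when concentration changes, rate stays constant.
Step 2: rate₂/rate₁ = 2.5000e-01/2.5000e-01 = 1
Step 3: [A]₂/[A]₁ = 0.14/0.071 = 1.972
Step 4: Since rate ratio ≈ (conc ratio)^0, the reaction is zeroth order.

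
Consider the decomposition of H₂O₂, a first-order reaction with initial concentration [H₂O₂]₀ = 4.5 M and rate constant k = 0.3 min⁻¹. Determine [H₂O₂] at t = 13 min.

0.09109 M

Step 1: For a first-order reaction: [H₂O₂] = [H₂O₂]₀ × e^(-kt)
Step 2: [H₂O₂] = 4.5 × e^(-0.3 × 13)
Step 3: [H₂O₂] = 4.5 × e^(-3.9)
Step 4: [H₂O₂] = 4.5 × 0.0202419 = 0.09109 M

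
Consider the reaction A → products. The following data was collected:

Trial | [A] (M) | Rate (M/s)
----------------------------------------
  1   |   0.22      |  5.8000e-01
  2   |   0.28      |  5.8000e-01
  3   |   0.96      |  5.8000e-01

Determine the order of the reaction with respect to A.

zeroth order (0)

Step 1: Compare trials - when concentration changes, rate stays constant.
Step 2: rate₂/rate₁ = 5.8000e-01/5.8000e-01 = 1
Step 3: [A]₂/[A]₁ = 0.28/0.22 = 1.273
Step 4: Since rate ratio ≈ (conc ratio)^0, the reaction is zeroth order.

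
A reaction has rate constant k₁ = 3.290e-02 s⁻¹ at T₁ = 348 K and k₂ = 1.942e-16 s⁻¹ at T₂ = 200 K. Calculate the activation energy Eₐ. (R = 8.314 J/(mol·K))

128.1 kJ/mol

Step 1: Use the two-temperature Arrhenius form: ln(k₂/k₁) = -Eₐ/R × (1/T₂ - 1/T₁)
Step 2: ln(k₂/k₁) = ln(1.942e-16/3.290e-02) = ln(5.90274e-15) = -32.7634
Step 3: 1/T₂ - 1/T₁ = 1/200 - 1/348 = 2.126437e-03 K⁻¹
Step 4: Eₐ = -R × ln(k₂/k₁) / (1/T₂ - 1/T₁) = -8.314 × -32.7634 / 2.126437e-03
Step 5: Eₐ = 1.2810e+05 J/mol = 128.1 kJ/mol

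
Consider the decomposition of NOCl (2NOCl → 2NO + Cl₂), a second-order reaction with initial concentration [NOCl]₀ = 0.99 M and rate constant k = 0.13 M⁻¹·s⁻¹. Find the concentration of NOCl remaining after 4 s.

0.6536 M

Step 1: For a second-order reaction: 1/[NOCl] = 1/[NOCl]₀ + kt
Step 2: 1/[NOCl] = 1/0.99 + 0.13 × 4
Step 3: 1/[NOCl] = 1.01 + 0.52 = 1.53
Step 4: [NOCl] = 1/1.53 = 0.6536 M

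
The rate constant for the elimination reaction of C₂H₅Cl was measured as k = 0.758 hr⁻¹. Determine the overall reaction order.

first order (1)

Step 1: The units of k for an nth-order reaction are (concentration)^(1-n)·(time)⁻¹.
Step 2: Here k has units hr⁻¹, so the concentration exponent is 0.
Step 3: 1 - n = 0 ⇒ n = 1. The reaction is first order.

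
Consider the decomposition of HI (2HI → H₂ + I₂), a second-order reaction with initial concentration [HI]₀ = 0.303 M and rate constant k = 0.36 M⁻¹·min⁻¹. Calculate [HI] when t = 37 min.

0.06017 M

Step 1: For a second-order reaction: 1/[HI] = 1/[HI]₀ + kt
Step 2: 1/[HI] = 1/0.303 + 0.36 × 37
Step 3: 1/[HI] = 3.3 + 13.32 = 16.62
Step 4: [HI] = 1/16.62 = 0.06017 M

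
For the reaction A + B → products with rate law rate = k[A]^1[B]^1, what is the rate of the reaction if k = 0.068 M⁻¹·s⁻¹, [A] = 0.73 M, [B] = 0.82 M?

0.0407 M/s

Step 1: The rate law is rate = k[A]^1[B]^1
Step 2: Substitute: rate = 0.068 × (0.73)^1 × (0.82)^1
Step 3: rate = 0.068 × 0.73 × 0.82 = 0.0407048 M/s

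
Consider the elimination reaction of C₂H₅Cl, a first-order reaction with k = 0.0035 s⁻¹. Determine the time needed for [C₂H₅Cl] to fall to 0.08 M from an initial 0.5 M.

523.6 s

Step 1: For first-order: t = ln([C₂H₅Cl]₀/[C₂H₅Cl])/k
Step 2: t = ln(0.5/0.08)/0.0035
Step 3: t = ln(6.25)/0.0035
Step 4: t = 1.833/0.0035 = 523.6 s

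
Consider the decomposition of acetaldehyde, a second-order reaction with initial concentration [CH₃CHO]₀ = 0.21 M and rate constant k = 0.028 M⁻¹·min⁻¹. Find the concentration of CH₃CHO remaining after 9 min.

0.1994 M

Step 1: For a second-order reaction: 1/[CH₃CHO] = 1/[CH₃CHO]₀ + kt
Step 2: 1/[CH₃CHO] = 1/0.21 + 0.028 × 9
Step 3: 1/[CH₃CHO] = 4.762 + 0.252 = 5.014
Step 4: [CH₃CHO] = 1/5.014 = 0.1994 M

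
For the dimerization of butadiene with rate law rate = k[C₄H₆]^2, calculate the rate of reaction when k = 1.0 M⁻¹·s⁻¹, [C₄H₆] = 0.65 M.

0.4225 M/s

Step 1: Identify the rate law: rate = k[C₄H₆]^2
Step 2: Substitute values: rate = 1.0 × (0.65)^2
Step 3: Calculate: rate = 1.0 × 0.4225 = 0.4225 M/s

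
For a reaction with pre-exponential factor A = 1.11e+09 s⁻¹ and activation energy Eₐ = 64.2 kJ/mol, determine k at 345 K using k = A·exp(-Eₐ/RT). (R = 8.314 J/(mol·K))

2.11e-01 s⁻¹

Step 1: Use the Arrhenius equation: k = A × exp(-Eₐ/RT)
Step 2: Convert Eₐ to J/mol: 64.2 kJ/mol = 64200 J/mol
Step 3: Calculate the exponent: -Eₐ/(RT) = -64200/(8.314 × 345) = -22.38236
Step 4: k = 1.11e+09 × exp(-22.38236)
Step 5: k = 1.11e+09 × 1.90311e-10 = 2.1125e-01 s⁻¹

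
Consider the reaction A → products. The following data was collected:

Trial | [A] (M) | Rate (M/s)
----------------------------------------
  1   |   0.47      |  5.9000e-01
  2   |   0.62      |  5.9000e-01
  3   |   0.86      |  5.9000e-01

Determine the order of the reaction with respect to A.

zeroth order (0)

Step 1: Compare trials - when concentration changes, rate stays constant.
Step 2: rate₂/rate₁ = 5.9000e-01/5.9000e-01 = 1
Step 3: [A]₂/[A]₁ = 0.62/0.47 = 1.319
Step 4: Since rate ratio ≈ (conc ratio)^0, the reaction is zeroth order.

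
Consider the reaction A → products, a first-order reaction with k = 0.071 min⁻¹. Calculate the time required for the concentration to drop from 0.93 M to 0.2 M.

21.65 min

Step 1: For first-order: t = ln([A]₀/[A])/k
Step 2: t = ln(0.93/0.2)/0.071
Step 3: t = ln(4.65)/0.071
Step 4: t = 1.537/0.071 = 21.65 min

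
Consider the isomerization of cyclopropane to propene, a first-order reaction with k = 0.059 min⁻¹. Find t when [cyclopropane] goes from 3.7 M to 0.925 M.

23.5 min

Step 1: For first-order: t = ln([cyclopropane]₀/[cyclopropane])/k
Step 2: t = ln(3.7/0.925)/0.059
Step 3: t = ln(4)/0.059
Step 4: t = 1.386/0.059 = 23.5 min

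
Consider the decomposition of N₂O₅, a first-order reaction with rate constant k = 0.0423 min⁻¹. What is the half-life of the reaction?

16.39 min

Step 1: For a first-order reaction, t₁/₂ = ln(2)/k
Step 2: t₁/₂ = ln(2)/0.0423
Step 3: t₁/₂ = 0.6931/0.0423 = 16.39 min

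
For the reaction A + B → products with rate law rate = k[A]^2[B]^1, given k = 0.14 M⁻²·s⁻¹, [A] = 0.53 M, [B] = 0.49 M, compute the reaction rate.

0.01927 M/s

Step 1: The rate law is rate = k[A]^2[B]^1
Step 2: Substitute: rate = 0.14 × (0.53)^2 × (0.49)^1
Step 3: rate = 0.14 × 0.2809 × 0.49 = 0.0192697 M/s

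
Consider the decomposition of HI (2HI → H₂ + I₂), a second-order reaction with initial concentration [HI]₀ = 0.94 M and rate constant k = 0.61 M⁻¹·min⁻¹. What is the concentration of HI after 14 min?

0.1041 M

Step 1: For a second-order reaction: 1/[HI] = 1/[HI]₀ + kt
Step 2: 1/[HI] = 1/0.94 + 0.61 × 14
Step 3: 1/[HI] = 1.064 + 8.54 = 9.604
Step 4: [HI] = 1/9.604 = 0.1041 M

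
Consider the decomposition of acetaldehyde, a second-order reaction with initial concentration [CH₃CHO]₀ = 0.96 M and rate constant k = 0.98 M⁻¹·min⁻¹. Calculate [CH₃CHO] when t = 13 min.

0.07256 M

Step 1: For a second-order reaction: 1/[CH₃CHO] = 1/[CH₃CHO]₀ + kt
Step 2: 1/[CH₃CHO] = 1/0.96 + 0.98 × 13
Step 3: 1/[CH₃CHO] = 1.042 + 12.74 = 13.78
Step 4: [CH₃CHO] = 1/13.78 = 0.07256 M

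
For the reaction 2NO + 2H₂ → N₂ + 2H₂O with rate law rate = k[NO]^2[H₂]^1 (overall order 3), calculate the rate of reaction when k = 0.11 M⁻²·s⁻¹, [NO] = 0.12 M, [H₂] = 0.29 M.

0.0004594 M/s

Step 1: The rate law is rate = k[NO]^2[H₂]^1, overall order = 2+1 = 3
Step 2: Substitute values: rate = 0.11 × (0.12)^2 × (0.29)^1
Step 3: rate = 0.11 × 0.0144 × 0.29 = 0.00045936 M/s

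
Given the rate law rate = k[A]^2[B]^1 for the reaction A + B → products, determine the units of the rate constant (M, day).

M⁻²·day⁻¹

Step 1: Overall order = 2 + 1 = 3.
Step 2: rate has units M·day⁻¹; [A]^2[B]^1 has units M^3.
Step 3: k = rate/([A]^2[B]^1), so units of k = M^(1-3)·day⁻¹ = M⁻²·day⁻¹.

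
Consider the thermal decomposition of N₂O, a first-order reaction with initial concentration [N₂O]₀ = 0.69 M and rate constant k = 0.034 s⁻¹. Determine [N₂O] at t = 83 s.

0.04105 M

Step 1: For a first-order reaction: [N₂O] = [N₂O]₀ × e^(-kt)
Step 2: [N₂O] = 0.69 × e^(-0.034 × 83)
Step 3: [N₂O] = 0.69 × e^(-2.822)
Step 4: [N₂O] = 0.69 × 0.0594868 = 0.04105 M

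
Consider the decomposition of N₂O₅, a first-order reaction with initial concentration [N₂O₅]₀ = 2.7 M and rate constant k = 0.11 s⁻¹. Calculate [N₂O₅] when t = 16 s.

0.4645 M

Step 1: For a first-order reaction: [N₂O₅] = [N₂O₅]₀ × e^(-kt)
Step 2: [N₂O₅] = 2.7 × e^(-0.11 × 16)
Step 3: [N₂O₅] = 2.7 × e^(-1.76)
Step 4: [N₂O₅] = 2.7 × 0.172045 = 0.4645 M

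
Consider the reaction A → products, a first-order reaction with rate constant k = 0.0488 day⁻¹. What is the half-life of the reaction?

14.2 day

Step 1: For a first-order reaction, t₁/₂ = ln(2)/k
Step 2: t₁/₂ = ln(2)/0.0488
Step 3: t₁/₂ = 0.6931/0.0488 = 14.2 day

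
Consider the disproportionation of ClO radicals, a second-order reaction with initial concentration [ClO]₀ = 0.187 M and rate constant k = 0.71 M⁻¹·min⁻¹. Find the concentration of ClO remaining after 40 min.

0.02963 M

Step 1: For a second-order reaction: 1/[ClO] = 1/[ClO]₀ + kt
Step 2: 1/[ClO] = 1/0.187 + 0.71 × 40
Step 3: 1/[ClO] = 5.348 + 28.4 = 33.75
Step 4: [ClO] = 1/33.75 = 0.02963 M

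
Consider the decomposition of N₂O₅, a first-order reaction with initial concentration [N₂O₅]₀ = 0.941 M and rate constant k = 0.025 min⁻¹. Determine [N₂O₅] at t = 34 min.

0.4022 M

Step 1: For a first-order reaction: [N₂O₅] = [N₂O₅]₀ × e^(-kt)
Step 2: [N₂O₅] = 0.941 × e^(-0.025 × 34)
Step 3: [N₂O₅] = 0.941 × e^(-0.85)
Step 4: [N₂O₅] = 0.941 × 0.427415 = 0.4022 M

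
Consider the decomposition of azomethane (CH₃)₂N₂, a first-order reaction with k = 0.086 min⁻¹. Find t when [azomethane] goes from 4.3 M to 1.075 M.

16.12 min

Step 1: For first-order: t = ln([azomethane]₀/[azomethane])/k
Step 2: t = ln(4.3/1.075)/0.086
Step 3: t = ln(4)/0.086
Step 4: t = 1.386/0.086 = 16.12 min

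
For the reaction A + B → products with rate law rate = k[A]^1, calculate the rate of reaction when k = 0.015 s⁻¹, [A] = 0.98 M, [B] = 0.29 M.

0.0147 M/s

Step 1: The rate law is rate = k[A]^1
Step 2: Note that the rate does not depend on [B] (zero order in B).
Step 3: rate = 0.015 × (0.98)^1 = 0.0147 M/s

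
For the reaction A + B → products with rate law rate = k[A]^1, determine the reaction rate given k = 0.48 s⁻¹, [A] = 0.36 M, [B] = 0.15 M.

0.1728 M/s

Step 1: The rate law is rate = k[A]^1
Step 2: Note that the rate does not depend on [B] (zero order in B).
Step 3: rate = 0.48 × (0.36)^1 = 0.1728 M/s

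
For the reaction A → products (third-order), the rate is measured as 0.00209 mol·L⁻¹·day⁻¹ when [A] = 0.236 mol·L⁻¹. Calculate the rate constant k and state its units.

0.159 (mol·L⁻¹)⁻²·day⁻¹

Step 1: rate = k[A]^3, so k = rate / [A]^3.
Step 2: k = 0.00209 / (0.236)^3 = 0.00209 / 0.01314.
Step 3: k = 0.159 (mol·L⁻¹)⁻²·day⁻¹.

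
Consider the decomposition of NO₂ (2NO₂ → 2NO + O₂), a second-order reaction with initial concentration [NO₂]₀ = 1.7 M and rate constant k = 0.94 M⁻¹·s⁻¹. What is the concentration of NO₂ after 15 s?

0.06808 M

Step 1: For a second-order reaction: 1/[NO₂] = 1/[NO₂]₀ + kt
Step 2: 1/[NO₂] = 1/1.7 + 0.94 × 15
Step 3: 1/[NO₂] = 0.5882 + 14.1 = 14.69
Step 4: [NO₂] = 1/14.69 = 0.06808 M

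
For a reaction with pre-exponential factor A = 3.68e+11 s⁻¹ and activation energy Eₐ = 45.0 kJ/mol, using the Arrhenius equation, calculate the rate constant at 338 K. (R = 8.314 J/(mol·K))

4.09e+04 s⁻¹

Step 1: Use the Arrhenius equation: k = A × exp(-Eₐ/RT)
Step 2: Convert Eₐ to J/mol: 45.0 kJ/mol = 45000 J/mol
Step 3: Calculate the exponent: -Eₐ/(RT) = -45000/(8.314 × 338) = -16.01348
Step 4: k = 3.68e+11 × exp(-16.01348)
Step 5: k = 3.68e+11 × 1.11028e-07 = 4.0858e+04 s⁻¹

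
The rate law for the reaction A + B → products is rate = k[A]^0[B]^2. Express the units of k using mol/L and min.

(mol/L)⁻¹·min⁻¹

Step 1: Overall order = 0 + 2 = 2.
Step 2: rate has units mol/L·min⁻¹; [A]^0[B]^2 has units (mol/L)^2.
Step 3: k = rate/([A]^0[B]^2), so units of k = (mol/L)^(1-2)·min⁻¹ = (mol/L)⁻¹·min⁻¹.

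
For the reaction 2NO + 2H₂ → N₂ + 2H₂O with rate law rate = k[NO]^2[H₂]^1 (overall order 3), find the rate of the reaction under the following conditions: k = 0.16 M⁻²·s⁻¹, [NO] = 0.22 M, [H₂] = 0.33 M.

0.002556 M/s

Step 1: The rate law is rate = k[NO]^2[H₂]^1, overall order = 2+1 = 3
Step 2: Substitute values: rate = 0.16 × (0.22)^2 × (0.33)^1
Step 3: rate = 0.16 × 0.0484 × 0.33 = 0.00255552 M/s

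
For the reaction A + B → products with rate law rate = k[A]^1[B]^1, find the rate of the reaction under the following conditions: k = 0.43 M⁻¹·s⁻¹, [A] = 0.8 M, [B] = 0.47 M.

0.1617 M/s

Step 1: The rate law is rate = k[A]^1[B]^1
Step 2: Substitute: rate = 0.43 × (0.8)^1 × (0.47)^1
Step 3: rate = 0.43 × 0.8 × 0.47 = 0.16168 M/s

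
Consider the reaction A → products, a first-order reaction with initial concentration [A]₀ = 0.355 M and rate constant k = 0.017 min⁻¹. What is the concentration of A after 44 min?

0.168 M

Step 1: For a first-order reaction: [A] = [A]₀ × e^(-kt)
Step 2: [A] = 0.355 × e^(-0.017 × 44)
Step 3: [A] = 0.355 × e^(-0.748)
Step 4: [A] = 0.355 × 0.473312 = 0.168 M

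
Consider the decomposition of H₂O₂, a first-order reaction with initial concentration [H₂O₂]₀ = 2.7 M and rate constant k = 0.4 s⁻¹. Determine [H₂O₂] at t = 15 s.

0.006693 M

Step 1: For a first-order reaction: [H₂O₂] = [H₂O₂]₀ × e^(-kt)
Step 2: [H₂O₂] = 2.7 × e^(-0.4 × 15)
Step 3: [H₂O₂] = 2.7 × e^(-6)
Step 4: [H₂O₂] = 2.7 × 0.00247875 = 0.006693 M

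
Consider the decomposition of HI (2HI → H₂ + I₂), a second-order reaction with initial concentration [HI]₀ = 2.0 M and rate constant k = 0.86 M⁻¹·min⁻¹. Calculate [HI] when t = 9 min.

0.1214 M

Step 1: For a second-order reaction: 1/[HI] = 1/[HI]₀ + kt
Step 2: 1/[HI] = 1/2.0 + 0.86 × 9
Step 3: 1/[HI] = 0.5 + 7.74 = 8.24
Step 4: [HI] = 1/8.24 = 0.1214 M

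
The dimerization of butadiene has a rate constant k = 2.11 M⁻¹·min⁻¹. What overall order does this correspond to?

second order (2)

Step 1: The units of k for an nth-order reaction are (concentration)^(1-n)·(time)⁻¹.
Step 2: Here k has units M⁻¹·min⁻¹, so the concentration exponent is -1.
Step 3: 1 - n = -1 ⇒ n = 2. The reaction is second order.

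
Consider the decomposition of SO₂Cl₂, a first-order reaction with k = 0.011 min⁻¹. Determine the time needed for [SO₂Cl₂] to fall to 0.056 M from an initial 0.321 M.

158.7 min

Step 1: For first-order: t = ln([SO₂Cl₂]₀/[SO₂Cl₂])/k
Step 2: t = ln(0.321/0.056)/0.011
Step 3: t = ln(5.732)/0.011
Step 4: t = 1.746/0.011 = 158.7 min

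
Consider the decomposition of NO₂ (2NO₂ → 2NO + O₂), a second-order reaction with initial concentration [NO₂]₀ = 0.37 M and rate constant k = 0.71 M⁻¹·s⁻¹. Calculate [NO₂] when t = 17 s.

0.06769 M

Step 1: For a second-order reaction: 1/[NO₂] = 1/[NO₂]₀ + kt
Step 2: 1/[NO₂] = 1/0.37 + 0.71 × 17
Step 3: 1/[NO₂] = 2.703 + 12.07 = 14.77
Step 4: [NO₂] = 1/14.77 = 0.06769 M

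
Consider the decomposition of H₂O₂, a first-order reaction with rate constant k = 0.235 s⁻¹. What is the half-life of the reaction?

2.95 s

Step 1: For a first-order reaction, t₁/₂ = ln(2)/k
Step 2: t₁/₂ = ln(2)/0.235
Step 3: t₁/₂ = 0.6931/0.235 = 2.95 s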